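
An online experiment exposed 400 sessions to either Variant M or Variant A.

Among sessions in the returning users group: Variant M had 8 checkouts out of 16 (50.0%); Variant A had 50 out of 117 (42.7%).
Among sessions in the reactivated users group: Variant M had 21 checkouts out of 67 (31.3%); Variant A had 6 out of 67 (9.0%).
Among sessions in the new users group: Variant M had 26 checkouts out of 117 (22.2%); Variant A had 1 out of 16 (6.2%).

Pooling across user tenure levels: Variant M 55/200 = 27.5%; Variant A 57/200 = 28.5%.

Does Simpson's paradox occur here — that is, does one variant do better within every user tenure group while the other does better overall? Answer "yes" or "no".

yes

Within each user tenure level (returning users 50.0% vs 42.7%; reactivated users 31.3% vs 9.0%; new users 22.2% vs 6.2%), Variant M has the higher rate every time. Pooled: 27.5% vs 28.5% — Variant A has the higher rate overall. The two comparisons disagree.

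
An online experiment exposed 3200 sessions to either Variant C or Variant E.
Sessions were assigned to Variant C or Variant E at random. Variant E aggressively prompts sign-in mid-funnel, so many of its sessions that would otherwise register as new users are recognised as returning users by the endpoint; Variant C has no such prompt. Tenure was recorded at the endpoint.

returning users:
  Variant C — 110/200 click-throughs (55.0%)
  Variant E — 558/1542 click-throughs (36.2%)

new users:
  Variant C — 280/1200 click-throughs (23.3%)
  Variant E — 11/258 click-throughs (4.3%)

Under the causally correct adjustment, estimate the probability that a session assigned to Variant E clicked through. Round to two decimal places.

Variant C is higher inside every user tenure stratum but Variant E is higher in aggregate. Whether to stratify depends on how user tenure relates to the variant.
User tenure is recorded after the variant and is itself shifted by it — it sits on the causal path from variant to outcome. Conditioning on a mediator would strip out part of the effect we want; the pooled comparison gives the total causal effect.
So P(outcome | do(Variant E)) is just the pooled rate for Variant E: 569/1800 = 0.316.

0.32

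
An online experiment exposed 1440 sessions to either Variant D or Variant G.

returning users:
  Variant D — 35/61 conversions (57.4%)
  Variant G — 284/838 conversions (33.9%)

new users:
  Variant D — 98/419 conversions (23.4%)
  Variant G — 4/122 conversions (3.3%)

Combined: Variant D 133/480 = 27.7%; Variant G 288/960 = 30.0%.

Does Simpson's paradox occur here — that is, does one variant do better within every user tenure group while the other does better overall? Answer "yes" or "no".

yes

Within each user tenure level (returning users 57.4% vs 33.9%; new users 23.4% vs 3.3%), Variant D has the higher rate every time. Pooled: 27.7% vs 30.0% — Variant G has the higher rate overall. The two comparisons disagree.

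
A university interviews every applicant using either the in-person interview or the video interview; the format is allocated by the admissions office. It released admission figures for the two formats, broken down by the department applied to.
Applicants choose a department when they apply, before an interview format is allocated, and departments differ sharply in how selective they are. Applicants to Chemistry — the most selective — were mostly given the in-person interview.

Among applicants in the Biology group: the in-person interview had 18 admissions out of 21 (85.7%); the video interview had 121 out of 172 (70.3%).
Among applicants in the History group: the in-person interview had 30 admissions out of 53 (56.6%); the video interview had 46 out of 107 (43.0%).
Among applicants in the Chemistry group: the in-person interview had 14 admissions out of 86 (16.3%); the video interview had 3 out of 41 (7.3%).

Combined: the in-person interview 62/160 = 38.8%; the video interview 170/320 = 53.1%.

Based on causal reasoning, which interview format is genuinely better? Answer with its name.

Here department is a common cause — it drives both which interview format a case falls under and the outcome. The crude comparison mixes populations; the stratum-specific rates are the causally relevant ones.
Within each level — Biology: 85.7% vs 70.3%; History: 56.6% vs 43.0%; Chemistry: 16.3% vs 7.3% — the in-person interview is higher every time.

the in-person interview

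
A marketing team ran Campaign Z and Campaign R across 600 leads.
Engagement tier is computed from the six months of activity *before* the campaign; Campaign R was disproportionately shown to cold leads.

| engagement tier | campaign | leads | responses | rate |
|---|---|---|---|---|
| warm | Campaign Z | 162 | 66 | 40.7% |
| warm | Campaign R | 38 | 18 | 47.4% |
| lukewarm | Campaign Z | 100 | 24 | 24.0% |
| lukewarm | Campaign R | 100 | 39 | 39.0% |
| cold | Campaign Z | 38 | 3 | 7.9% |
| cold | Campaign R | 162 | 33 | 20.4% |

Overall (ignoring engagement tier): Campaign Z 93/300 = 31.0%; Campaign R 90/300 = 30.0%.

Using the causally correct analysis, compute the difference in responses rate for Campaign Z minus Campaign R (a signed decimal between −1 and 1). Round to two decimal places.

-0.11

The engagement tier-specific comparison favours Campaign R throughout, but the pooled figures favour Campaign Z. The question is whether to condition on engagement tier.
Since engagement tier is a pre-existing factor (not a product of the campaign) and it affects the outcome on its own, it is a confounder. The stratified rates, not the pooled rate, identify the causal effect.
Adjusting over the population distribution of engagement tier: 0.333·(0.407−0.474) + 0.333·(0.240−0.390) + 0.333·(0.079−0.204) = -0.114.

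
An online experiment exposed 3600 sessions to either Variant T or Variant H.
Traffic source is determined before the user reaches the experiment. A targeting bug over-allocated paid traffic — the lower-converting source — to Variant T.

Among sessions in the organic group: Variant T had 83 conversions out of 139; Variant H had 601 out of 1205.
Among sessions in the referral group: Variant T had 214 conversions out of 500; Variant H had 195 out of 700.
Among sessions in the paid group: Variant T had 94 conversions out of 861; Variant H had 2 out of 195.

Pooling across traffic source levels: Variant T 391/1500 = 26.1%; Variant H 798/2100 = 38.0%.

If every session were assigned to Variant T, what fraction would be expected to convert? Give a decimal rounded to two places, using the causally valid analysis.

Nothing the variant does changes traffic source; the imbalance is an allocation artefact. With traffic source also predicting the outcome, the pooled figure is confounded, and the within-stratum comparison is the causal one.
Standardising Variant T to the population traffic source mix: 0.373·83/139 + 0.333·214/500 + 0.293·94/861 = 0.398.

0.40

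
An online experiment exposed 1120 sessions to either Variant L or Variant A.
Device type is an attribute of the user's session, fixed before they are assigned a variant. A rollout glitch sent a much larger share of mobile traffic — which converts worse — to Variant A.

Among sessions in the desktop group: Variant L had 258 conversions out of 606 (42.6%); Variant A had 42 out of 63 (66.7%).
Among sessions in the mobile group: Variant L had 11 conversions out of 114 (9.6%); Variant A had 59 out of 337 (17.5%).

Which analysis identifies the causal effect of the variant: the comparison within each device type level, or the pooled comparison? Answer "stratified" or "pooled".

The stratified and pooled comparisons disagree (Variant A wins within each device type; Variant L wins overall), so the answer turns on the causal role of device type.
Device type satisfies the back-door criterion: it is not a descendant of the variant, and it blocks the spurious path from variant to outcome. Adjusting for it (i.e., using the within-device type rates) gives the causal effect.
Within each level — desktop: 42.6% vs 66.7%; mobile: 9.6% vs 17.5% — Variant A is higher every time.

stratified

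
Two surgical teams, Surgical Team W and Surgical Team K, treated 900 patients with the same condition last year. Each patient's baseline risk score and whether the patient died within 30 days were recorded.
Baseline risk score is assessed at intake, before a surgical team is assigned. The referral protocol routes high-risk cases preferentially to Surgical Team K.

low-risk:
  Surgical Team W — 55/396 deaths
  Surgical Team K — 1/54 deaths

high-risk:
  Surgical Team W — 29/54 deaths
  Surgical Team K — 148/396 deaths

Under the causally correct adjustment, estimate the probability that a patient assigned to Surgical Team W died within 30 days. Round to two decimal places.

0.34

The stratified and pooled comparisons disagree (Surgical Team K wins within each baseline risk score; Surgical Team W wins overall), so the answer turns on the causal role of baseline risk score.
Since baseline risk score is a pre-existing factor (not a product of the surgical team) and it affects the outcome on its own, it is a confounder. The stratified rates, not the pooled rate, identify the causal effect.
Standardising Surgical Team W to the population baseline risk score mix: 0.500·55/396 + 0.500·29/54 = 0.338.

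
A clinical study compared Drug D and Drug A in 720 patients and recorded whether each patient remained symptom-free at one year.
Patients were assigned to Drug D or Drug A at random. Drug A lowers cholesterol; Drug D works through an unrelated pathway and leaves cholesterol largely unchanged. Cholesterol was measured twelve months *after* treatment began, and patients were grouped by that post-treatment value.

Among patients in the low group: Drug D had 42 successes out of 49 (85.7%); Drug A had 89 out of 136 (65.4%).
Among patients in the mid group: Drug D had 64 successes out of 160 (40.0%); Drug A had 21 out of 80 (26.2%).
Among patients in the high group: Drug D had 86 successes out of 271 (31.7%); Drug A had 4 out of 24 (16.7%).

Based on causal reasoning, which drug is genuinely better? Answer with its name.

Drug A

Within every cholesterol level Drug D has the higher rate, yet pooled Drug A does — Simpson's reversal.
Stratifying would compare drugs among patients the drugs themselves sorted into cholesterol groups — a form of selection on an intermediate. The unconditioned pooled rates give the total causal effect.
Pooled: Drug D 40.0% vs Drug A 47.5%; Drug A is higher overall.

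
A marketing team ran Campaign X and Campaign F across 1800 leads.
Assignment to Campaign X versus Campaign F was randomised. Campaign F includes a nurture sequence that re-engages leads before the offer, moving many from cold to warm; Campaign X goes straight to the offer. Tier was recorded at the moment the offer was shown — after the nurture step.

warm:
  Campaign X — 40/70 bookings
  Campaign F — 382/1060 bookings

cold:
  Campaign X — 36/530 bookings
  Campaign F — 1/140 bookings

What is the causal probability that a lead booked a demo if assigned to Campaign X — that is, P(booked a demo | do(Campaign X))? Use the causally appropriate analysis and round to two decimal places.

0.13

Stratifying would compare campaigns among leads the campaigns themselves sorted into engagement tier groups — a form of selection on an intermediate. The unconditioned pooled rates give the total causal effect.
So P(outcome | do(Campaign X)) is just the pooled rate for Campaign X: 76/600 = 0.127.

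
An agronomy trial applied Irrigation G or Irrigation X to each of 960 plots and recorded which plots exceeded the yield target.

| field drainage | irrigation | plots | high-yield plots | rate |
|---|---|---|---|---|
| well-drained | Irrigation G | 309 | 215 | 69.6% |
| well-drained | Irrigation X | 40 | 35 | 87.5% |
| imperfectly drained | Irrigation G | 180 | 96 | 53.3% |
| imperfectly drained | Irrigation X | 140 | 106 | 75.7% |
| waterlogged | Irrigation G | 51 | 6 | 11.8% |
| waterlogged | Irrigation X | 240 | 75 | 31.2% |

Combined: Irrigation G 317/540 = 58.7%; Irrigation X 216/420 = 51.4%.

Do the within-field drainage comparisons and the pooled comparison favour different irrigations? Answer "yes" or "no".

yes

Within each field drainage level (well-drained 69.6% vs 87.5%; imperfectly drained 53.3% vs 75.7%; waterlogged 11.8% vs 31.2%), Irrigation X has the higher rate every time. Pooled: 58.7% vs 51.4% — Irrigation G has the higher rate overall. The two comparisons disagree.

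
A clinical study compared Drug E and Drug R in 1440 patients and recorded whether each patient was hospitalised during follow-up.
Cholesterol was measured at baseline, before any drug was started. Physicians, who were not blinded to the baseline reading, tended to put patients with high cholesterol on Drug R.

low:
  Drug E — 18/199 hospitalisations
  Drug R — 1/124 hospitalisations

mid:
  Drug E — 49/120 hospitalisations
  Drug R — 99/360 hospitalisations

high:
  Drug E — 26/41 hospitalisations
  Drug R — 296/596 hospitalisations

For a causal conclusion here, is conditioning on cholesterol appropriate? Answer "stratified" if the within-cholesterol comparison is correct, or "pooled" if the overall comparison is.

Cholesterol satisfies the back-door criterion: it is not a descendant of the drug, and it blocks the spurious path from drug to outcome. Adjusting for it (i.e., using the within-cholesterol rates) gives the causal effect.
Within each level — low: 9.0% vs 0.8%; mid: 40.8% vs 27.5%; high: 63.4% vs 49.7% — Drug R is lower every time.

stratified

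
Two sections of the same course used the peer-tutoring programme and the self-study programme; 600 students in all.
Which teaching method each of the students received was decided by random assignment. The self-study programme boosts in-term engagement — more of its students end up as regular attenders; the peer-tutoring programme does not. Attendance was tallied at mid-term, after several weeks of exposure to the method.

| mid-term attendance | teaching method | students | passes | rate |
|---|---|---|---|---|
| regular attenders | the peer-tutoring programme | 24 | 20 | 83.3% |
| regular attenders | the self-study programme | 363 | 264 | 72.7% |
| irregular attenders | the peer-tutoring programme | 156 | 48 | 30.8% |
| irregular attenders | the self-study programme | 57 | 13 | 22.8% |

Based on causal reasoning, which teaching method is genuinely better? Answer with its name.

the self-study programme

Mid-term attendance is recorded after the teaching method and is itself shifted by it — it sits on the causal path from teaching method to outcome. Conditioning on a mediator would strip out part of the effect we want; the pooled comparison gives the total causal effect.
Pooled: the peer-tutoring programme 37.8% vs the self-study programme 66.0%; the self-study programme is higher overall.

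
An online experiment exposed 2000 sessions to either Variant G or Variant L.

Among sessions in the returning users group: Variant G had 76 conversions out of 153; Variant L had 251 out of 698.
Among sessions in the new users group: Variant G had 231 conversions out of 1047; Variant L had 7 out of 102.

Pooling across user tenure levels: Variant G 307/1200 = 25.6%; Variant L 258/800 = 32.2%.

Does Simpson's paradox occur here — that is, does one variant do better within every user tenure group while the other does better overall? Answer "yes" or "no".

Within each user tenure level (returning users 49.7% vs 36.0%; new users 22.1% vs 6.9%), Variant G has the higher rate every time. Pooled: 25.6% vs 32.2% — Variant L has the higher rate overall. The two comparisons disagree.

yes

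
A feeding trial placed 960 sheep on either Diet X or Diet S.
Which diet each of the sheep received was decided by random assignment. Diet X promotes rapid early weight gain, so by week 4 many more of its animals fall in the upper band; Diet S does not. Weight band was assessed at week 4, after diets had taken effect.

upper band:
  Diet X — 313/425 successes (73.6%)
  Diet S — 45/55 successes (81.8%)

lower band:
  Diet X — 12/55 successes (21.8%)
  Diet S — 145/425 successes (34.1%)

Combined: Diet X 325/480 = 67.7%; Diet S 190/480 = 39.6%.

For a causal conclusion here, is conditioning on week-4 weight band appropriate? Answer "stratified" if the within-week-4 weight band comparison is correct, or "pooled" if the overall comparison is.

Week-4 weight band is downstream of the diet. One should not condition on a consequence of treatment, so the overall rates are the right comparison.
Pooled: Diet X 67.7% vs Diet S 39.6%; Diet X is higher overall.

pooled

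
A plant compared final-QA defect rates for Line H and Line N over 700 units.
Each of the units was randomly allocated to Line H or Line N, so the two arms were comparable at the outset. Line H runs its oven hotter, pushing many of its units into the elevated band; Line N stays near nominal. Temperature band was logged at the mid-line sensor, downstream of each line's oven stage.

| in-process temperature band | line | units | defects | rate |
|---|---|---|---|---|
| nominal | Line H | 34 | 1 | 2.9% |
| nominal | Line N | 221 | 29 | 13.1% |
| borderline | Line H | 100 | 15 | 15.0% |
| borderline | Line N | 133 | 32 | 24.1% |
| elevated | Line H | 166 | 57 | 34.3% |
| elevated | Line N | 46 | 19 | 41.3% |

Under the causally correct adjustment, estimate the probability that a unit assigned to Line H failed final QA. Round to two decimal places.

Stratifying would compare lines among units the lines themselves sorted into in-process temperature band groups — a form of selection on an intermediate. The unconditioned pooled rates give the total causal effect.
So P(outcome | do(Line H)) is just the pooled rate for Line H: 73/300 = 0.243.

0.24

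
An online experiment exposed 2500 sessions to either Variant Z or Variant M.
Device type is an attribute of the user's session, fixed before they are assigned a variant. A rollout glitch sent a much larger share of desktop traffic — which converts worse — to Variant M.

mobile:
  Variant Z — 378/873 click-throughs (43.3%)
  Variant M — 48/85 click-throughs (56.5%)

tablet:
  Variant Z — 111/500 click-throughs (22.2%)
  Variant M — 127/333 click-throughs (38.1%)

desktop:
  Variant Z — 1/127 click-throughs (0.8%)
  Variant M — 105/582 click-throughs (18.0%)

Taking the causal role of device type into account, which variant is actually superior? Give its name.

Since device type is a pre-existing factor (not a product of the variant) and it affects the outcome on its own, it is a confounder. The stratified rates, not the pooled rate, identify the causal effect.
Within each level — mobile: 43.3% vs 56.5%; tablet: 22.2% vs 38.1%; desktop: 0.8% vs 18.0% — Variant M is higher every time.

Variant M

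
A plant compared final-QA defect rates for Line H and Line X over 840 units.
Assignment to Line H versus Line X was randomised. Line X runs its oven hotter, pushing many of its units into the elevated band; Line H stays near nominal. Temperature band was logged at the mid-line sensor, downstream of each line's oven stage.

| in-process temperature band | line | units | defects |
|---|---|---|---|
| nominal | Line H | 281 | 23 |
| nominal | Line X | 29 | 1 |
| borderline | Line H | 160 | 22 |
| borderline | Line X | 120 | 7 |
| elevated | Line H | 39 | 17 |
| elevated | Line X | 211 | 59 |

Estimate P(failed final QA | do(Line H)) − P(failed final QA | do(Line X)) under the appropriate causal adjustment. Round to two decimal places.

-0.06

Within every in-process temperature band level Line X has the lower rate, yet pooled Line H does — Simpson's reversal.
In-process temperature band lies on the pathway line → in-process temperature band → outcome, so adjusting for it blocks the indirect effect. For the total causal effect of line, use the unadjusted pooled rates.
The causal difference is the pooled difference: 0.129 − 0.186 = -0.057.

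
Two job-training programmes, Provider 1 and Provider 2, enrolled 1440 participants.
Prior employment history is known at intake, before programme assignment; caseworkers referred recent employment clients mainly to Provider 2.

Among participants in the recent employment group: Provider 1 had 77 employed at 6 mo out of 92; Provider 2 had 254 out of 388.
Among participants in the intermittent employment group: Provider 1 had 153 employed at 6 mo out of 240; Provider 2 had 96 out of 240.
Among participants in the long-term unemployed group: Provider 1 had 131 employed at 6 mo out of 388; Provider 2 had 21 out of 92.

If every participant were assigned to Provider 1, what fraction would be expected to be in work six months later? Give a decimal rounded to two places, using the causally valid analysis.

The prior employment history-specific comparison favours Provider 1 throughout, but the pooled figures favour Provider 2. The question is whether to condition on prior employment history.
The imbalance in prior employment history arose from how participants were allocated, not from anything the programme did; and prior employment history independently affects the outcome. The pooled gap is confounded — condition on prior employment history.
Standardising Provider 1 to the population prior employment history mix: 0.333·77/92 + 0.333·153/240 + 0.333·131/388 = 0.604.

0.60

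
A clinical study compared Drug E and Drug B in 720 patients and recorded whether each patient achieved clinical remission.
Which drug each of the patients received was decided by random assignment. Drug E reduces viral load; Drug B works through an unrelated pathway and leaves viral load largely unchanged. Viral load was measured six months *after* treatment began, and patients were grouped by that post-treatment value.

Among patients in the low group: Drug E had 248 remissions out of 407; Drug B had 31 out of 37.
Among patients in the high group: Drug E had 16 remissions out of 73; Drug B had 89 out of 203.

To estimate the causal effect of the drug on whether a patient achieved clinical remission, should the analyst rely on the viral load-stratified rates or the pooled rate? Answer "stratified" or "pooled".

Within every viral load level Drug B has the higher rate, yet pooled Drug E does — Simpson's reversal.
Viral load is recorded after the drug and is itself shifted by it — it sits on the causal path from drug to outcome. Conditioning on a mediator would strip out part of the effect we want; the pooled comparison gives the total causal effect.
Pooled: Drug E 55.0% vs Drug B 50.0%; Drug E is higher overall.

pooled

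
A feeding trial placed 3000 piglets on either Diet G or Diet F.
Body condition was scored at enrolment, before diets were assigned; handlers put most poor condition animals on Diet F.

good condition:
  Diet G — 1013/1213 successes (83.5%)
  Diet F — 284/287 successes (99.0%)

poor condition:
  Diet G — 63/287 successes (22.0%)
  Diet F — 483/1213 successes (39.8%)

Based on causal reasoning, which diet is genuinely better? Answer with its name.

The starting body condition-specific comparison favours Diet F throughout, but the pooled figures favour Diet G. The question is whether to condition on starting body condition.
Starting body condition is set before the diet has any effect — it is not caused by the diet — and it independently drives the outcome. That makes it a confounder, so the causal comparison is within starting body condition levels.
Within each level — good condition: 83.5% vs 99.0%; poor condition: 22.0% vs 39.8% — Diet F is higher every time.

Diet F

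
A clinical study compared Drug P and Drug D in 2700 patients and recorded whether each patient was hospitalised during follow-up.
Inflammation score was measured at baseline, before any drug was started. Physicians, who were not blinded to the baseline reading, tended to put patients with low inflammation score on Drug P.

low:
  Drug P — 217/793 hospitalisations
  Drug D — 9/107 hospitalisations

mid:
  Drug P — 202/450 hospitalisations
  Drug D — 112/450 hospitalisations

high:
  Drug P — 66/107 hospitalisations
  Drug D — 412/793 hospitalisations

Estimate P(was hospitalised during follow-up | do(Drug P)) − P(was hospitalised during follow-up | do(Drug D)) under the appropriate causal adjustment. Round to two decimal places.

Inflammation score differs across drugs for reasons unrelated to any effect of the drug itself, and it separately predicts the outcome — a classic confounder. We must compare within inflammation score levels.
Adjusting over the population distribution of inflammation score: 0.333·(0.274−0.084) + 0.333·(0.449−0.249) + 0.333·(0.617−0.520) = +0.162.

+0.16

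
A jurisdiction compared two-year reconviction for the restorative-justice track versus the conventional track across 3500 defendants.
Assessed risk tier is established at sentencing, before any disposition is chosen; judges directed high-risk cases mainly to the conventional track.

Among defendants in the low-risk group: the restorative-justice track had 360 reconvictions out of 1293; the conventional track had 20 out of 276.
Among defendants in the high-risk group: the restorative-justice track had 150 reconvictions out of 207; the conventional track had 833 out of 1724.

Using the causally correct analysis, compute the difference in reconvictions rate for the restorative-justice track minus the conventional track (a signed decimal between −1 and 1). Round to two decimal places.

Since assessed risk tier is a pre-existing factor (not a product of the disposition) and it affects the outcome on its own, it is a confounder. The stratified rates, not the pooled rate, identify the causal effect.
Adjusting over the population distribution of assessed risk tier: 0.448·(0.278−0.072) + 0.552·(0.725−0.483) = +0.226.

+0.23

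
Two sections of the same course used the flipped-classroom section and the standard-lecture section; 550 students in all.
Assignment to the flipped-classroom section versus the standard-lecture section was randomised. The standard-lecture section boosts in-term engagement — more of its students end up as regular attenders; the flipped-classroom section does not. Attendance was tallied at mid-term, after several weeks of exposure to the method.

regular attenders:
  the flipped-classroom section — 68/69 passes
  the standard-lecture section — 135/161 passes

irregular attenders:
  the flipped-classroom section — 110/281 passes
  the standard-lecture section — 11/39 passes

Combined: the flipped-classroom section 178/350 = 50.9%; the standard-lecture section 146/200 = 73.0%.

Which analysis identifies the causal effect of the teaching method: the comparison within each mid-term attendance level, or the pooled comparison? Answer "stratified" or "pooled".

pooled

Mid-term attendance is recorded after the teaching method and is itself shifted by it — it sits on the causal path from teaching method to outcome. Conditioning on a mediator would strip out part of the effect we want; the pooled comparison gives the total causal effect.
Pooled: the flipped-classroom section 50.9% vs the standard-lecture section 73.0%; the standard-lecture section is higher overall.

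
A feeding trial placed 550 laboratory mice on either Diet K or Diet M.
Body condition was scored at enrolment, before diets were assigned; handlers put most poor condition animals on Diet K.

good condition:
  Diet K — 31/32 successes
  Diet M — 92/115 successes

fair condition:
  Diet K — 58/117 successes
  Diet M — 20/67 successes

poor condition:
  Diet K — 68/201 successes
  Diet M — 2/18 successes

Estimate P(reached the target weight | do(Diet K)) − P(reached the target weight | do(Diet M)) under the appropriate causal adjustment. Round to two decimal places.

The stratified and pooled comparisons disagree (Diet K wins within each starting body condition; Diet M wins overall), so the answer turns on the causal role of starting body condition.
Starting body condition differs across diets for reasons unrelated to any effect of the diet itself, and it separately predicts the outcome — a classic confounder. We must compare within starting body condition levels.
Adjusting over the population distribution of starting body condition: 0.267·(0.969−0.800) + 0.335·(0.496−0.299) + 0.398·(0.338−0.111) = +0.202.

+0.20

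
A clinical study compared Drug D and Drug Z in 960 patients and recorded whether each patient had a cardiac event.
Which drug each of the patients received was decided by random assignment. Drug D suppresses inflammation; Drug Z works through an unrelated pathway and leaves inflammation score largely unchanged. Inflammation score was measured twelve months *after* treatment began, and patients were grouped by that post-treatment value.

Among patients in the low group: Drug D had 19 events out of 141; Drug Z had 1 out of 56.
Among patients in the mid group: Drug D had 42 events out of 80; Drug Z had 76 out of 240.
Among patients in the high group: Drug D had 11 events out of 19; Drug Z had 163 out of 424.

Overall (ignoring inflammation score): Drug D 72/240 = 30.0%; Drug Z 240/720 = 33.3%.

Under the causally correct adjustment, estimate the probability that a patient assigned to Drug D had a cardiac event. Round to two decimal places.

0.30

The distribution of inflammation score is itself part of what the drug does — it is an intermediate outcome. Holding it fixed would remove that part of the effect; the total effect is the pooled difference.
So P(outcome | do(Drug D)) is just the pooled rate for Drug D: 72/240 = 0.300.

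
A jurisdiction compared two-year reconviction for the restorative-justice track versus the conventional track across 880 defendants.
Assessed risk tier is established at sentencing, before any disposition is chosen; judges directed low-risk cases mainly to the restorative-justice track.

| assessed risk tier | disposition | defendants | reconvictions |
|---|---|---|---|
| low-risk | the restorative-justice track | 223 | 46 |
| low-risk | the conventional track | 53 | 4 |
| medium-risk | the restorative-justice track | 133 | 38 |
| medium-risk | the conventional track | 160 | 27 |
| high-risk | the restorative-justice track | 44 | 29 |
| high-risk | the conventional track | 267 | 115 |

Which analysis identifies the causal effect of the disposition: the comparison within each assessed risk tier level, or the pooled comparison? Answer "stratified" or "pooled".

stratified

The stratified and pooled comparisons disagree (the conventional track wins within each assessed risk tier; the restorative-justice track wins overall), so the answer turns on the causal role of assessed risk tier.
The imbalance in assessed risk tier arose from how defendants were allocated, not from anything the disposition did; and assessed risk tier independently affects the outcome. The pooled gap is confounded — condition on assessed risk tier.
Within each level — low-risk: 20.6% vs 7.5%; medium-risk: 28.6% vs 16.9%; high-risk: 65.9% vs 43.1% — the conventional track is lower every time.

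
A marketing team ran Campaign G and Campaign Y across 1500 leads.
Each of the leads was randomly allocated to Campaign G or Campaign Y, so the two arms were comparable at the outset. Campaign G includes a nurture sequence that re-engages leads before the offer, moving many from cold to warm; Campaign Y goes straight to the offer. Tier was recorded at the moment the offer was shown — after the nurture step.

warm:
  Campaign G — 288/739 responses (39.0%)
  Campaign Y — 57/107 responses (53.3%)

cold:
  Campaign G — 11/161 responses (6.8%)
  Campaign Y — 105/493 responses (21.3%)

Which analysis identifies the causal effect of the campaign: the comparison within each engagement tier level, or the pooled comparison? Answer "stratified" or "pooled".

The engagement tier-specific comparison favours Campaign Y throughout, but the pooled figures favour Campaign G. The question is whether to condition on engagement tier.
Engagement tier is downstream of the campaign. One should not condition on a consequence of treatment, so the overall rates are the right comparison.
Pooled: Campaign G 33.2% vs Campaign Y 27.0%; Campaign G is higher overall.

pooled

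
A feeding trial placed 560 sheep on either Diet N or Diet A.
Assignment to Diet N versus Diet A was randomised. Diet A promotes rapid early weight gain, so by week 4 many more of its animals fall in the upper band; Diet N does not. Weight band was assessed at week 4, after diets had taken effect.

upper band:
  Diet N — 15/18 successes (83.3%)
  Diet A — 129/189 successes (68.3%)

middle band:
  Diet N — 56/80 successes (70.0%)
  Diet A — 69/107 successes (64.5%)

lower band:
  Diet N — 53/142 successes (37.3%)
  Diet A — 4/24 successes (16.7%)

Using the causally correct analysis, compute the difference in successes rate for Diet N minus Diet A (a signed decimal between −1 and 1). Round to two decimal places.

-0.11

Week-4 weight band is recorded after the diet and is itself shifted by it — it sits on the causal path from diet to outcome. Conditioning on a mediator would strip out part of the effect we want; the pooled comparison gives the total causal effect.
The causal difference is the pooled difference: 0.517 − 0.631 = -0.115.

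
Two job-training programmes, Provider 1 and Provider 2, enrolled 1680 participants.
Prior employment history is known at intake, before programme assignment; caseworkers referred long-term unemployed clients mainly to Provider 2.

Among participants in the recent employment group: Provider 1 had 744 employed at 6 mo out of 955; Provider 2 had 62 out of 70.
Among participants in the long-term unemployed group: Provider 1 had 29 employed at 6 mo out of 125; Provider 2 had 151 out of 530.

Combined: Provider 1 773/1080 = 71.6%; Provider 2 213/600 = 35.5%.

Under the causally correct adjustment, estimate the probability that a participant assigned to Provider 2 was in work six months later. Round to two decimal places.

The stratified and pooled comparisons disagree (Provider 2 wins within each prior employment history; Provider 1 wins overall), so the answer turns on the causal role of prior employment history.
The imbalance in prior employment history arose from how participants were allocated, not from anything the programme did; and prior employment history independently affects the outcome. The pooled gap is confounded — condition on prior employment history.
Standardising Provider 2 to the population prior employment history mix: 0.610·62/70 + 0.390·151/530 = 0.651.

0.65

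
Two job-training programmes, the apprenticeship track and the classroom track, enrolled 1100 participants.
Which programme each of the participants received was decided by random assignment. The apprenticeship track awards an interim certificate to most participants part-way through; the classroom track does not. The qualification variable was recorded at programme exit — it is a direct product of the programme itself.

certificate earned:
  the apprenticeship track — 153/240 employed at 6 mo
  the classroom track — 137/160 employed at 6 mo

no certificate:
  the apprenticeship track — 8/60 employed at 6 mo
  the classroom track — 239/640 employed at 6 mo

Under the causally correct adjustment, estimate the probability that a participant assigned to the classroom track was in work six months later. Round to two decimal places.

0.47

Within every qualification attained during the programme level the classroom track has the higher rate, yet pooled the apprenticeship track does — Simpson's reversal.
Qualification attained during the programme is recorded after the programme and is itself shifted by it — it sits on the causal path from programme to outcome. Conditioning on a mediator would strip out part of the effect we want; the pooled comparison gives the total causal effect.
So P(outcome | do(the classroom track)) is just the pooled rate for the classroom track: 376/800 = 0.470.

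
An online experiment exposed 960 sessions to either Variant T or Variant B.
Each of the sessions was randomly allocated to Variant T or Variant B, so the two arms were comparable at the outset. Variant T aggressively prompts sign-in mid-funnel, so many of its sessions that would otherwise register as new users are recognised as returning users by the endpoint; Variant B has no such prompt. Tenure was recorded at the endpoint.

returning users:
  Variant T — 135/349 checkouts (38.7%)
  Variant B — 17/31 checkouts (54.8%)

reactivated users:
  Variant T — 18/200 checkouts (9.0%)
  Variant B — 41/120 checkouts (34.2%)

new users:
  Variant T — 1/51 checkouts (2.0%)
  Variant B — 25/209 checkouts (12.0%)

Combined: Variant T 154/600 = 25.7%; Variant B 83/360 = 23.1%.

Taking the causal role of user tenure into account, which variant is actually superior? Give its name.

Variant B is higher inside every user tenure stratum but Variant T is higher in aggregate. Whether to stratify depends on how user tenure relates to the variant.
Stratifying would compare variants among sessions the variants themselves sorted into user tenure groups — a form of selection on an intermediate. The unconditioned pooled rates give the total causal effect.
Pooled: Variant T 25.7% vs Variant B 23.1%; Variant T is higher overall.

Variant T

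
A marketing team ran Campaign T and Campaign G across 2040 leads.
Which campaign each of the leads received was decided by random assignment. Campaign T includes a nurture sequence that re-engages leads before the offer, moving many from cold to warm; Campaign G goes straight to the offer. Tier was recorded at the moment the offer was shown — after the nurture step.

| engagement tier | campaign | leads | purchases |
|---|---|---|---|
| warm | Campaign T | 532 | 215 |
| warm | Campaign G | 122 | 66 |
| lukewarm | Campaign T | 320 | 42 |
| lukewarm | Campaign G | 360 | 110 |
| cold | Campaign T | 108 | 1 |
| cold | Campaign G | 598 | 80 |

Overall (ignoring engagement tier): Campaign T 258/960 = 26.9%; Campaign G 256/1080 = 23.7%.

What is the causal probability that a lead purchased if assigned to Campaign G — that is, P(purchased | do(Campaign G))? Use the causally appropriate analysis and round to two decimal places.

0.24

The stratified and pooled comparisons disagree (Campaign G wins within each engagement tier; Campaign T wins overall), so the answer turns on the causal role of engagement tier.
Engagement tier lies on the pathway campaign → engagement tier → outcome, so adjusting for it blocks the indirect effect. For the total causal effect of campaign, use the unadjusted pooled rates.
So P(outcome | do(Campaign G)) is just the pooled rate for Campaign G: 256/1080 = 0.237.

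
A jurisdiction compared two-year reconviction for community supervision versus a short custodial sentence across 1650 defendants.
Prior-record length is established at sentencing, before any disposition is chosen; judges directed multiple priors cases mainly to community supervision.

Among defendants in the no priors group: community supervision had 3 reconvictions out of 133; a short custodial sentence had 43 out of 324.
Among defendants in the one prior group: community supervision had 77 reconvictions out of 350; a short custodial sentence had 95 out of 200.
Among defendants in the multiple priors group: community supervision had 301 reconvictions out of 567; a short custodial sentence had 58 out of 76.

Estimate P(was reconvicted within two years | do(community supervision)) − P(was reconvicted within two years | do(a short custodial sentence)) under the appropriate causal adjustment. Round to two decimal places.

Prior-record length differs across dispositions for reasons unrelated to any effect of the disposition itself, and it separately predicts the outcome — a classic confounder. We must compare within prior-record length levels.
Adjusting over the population distribution of prior-record length: 0.277·(0.023−0.133) + 0.333·(0.220−0.475) + 0.390·(0.531−0.763) = -0.206.

-0.21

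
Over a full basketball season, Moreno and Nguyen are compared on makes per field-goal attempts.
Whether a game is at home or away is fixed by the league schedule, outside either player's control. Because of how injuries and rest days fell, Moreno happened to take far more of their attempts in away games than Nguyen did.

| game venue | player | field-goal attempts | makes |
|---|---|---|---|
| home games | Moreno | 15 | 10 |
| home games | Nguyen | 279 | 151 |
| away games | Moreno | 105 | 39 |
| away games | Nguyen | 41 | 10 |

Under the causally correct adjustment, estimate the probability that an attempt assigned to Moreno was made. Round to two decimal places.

0.57

Game venue satisfies the back-door criterion: it is not a descendant of the player, and it blocks the spurious path from player to outcome. Adjusting for it (i.e., using the within-game venue rates) gives the causal effect.
Standardising Moreno to the population game venue mix: 0.668·10/15 + 0.332·39/105 = 0.569.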